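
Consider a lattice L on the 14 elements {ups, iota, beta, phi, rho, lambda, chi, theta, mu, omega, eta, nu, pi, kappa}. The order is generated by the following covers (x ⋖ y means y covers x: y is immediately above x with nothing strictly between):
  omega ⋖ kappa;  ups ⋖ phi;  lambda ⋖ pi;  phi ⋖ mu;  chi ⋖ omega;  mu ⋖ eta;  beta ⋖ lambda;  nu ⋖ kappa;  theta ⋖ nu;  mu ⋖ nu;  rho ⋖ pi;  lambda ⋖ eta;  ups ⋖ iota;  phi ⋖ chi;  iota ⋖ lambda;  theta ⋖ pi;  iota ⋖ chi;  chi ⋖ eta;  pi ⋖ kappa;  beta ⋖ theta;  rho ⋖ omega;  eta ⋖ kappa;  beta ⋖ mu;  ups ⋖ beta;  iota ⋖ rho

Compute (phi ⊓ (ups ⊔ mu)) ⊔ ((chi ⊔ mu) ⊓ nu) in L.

ups ∨ mu = mu
phi ∧ mu = phi
chi ∨ mu = eta
eta ∧ nu = mu
phi ∨ mu = mu

mu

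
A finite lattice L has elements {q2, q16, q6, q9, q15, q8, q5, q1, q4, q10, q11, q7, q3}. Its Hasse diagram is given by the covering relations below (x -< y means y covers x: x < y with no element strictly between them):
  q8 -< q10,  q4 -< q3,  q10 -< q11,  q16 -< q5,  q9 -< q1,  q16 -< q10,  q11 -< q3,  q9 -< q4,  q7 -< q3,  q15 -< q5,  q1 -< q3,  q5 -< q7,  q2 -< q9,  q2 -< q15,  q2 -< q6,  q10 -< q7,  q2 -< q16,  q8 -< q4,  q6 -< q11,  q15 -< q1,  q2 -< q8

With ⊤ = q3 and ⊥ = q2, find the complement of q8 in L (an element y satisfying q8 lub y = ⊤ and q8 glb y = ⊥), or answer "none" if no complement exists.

Need y with q8 ∨ y = q3 and q8 ∧ y = q2.
Checking each element gives: q1.

q1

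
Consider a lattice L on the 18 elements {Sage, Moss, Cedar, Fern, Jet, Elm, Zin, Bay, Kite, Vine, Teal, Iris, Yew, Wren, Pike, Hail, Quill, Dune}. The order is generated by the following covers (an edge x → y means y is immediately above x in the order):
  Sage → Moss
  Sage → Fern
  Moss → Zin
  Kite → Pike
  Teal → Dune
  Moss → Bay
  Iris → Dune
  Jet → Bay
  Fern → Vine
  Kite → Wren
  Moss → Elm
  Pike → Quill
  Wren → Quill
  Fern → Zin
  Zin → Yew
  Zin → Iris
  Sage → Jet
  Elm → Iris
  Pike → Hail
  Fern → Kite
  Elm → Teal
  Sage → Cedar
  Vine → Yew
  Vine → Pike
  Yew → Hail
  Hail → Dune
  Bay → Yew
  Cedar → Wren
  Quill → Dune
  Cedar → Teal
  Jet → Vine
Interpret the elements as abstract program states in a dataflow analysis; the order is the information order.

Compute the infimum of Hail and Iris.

Zin

Common lower bounds of {Hail, Iris}: Fern, Moss, Sage, Zin.
The greatest among these is Zin.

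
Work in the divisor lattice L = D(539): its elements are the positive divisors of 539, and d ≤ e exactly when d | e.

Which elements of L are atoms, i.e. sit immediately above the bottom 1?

11, 7

The atoms are exactly the elements that cover 1: 11, 7.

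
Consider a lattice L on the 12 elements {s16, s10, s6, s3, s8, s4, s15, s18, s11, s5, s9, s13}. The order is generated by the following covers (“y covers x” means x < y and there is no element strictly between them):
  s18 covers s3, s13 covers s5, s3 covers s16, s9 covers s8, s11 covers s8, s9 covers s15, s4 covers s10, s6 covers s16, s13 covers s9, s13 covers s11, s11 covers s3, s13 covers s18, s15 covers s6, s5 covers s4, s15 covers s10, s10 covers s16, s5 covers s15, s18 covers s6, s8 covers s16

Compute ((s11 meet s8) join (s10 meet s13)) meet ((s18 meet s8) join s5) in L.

s15

s11 ∧ s8 = s8
s10 ∧ s13 = s10
s8 ∨ s10 = s9
s18 ∧ s8 = s16
s16 ∨ s5 = s5
s9 ∧ s5 = s15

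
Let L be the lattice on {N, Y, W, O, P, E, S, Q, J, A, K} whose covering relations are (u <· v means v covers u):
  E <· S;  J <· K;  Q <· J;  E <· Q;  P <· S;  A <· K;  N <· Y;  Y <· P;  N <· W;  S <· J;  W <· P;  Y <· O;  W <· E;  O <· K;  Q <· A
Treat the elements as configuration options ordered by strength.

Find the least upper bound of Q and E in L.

Q

Common upper bounds of {Q, E}: A, J, K, Q.
The least among these is Q.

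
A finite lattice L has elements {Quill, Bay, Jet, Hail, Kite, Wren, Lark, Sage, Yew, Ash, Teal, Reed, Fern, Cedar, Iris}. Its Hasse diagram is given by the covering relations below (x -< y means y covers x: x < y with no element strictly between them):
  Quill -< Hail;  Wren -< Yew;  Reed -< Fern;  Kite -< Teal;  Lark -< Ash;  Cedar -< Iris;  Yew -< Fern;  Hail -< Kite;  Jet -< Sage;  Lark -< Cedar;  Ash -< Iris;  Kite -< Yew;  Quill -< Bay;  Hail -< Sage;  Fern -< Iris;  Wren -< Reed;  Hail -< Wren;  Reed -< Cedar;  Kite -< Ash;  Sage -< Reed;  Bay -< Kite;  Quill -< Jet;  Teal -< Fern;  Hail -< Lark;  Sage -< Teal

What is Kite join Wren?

Yew

Common upper bounds of {Kite, Wren}: Fern, Iris, Yew.
The least among these is Yew.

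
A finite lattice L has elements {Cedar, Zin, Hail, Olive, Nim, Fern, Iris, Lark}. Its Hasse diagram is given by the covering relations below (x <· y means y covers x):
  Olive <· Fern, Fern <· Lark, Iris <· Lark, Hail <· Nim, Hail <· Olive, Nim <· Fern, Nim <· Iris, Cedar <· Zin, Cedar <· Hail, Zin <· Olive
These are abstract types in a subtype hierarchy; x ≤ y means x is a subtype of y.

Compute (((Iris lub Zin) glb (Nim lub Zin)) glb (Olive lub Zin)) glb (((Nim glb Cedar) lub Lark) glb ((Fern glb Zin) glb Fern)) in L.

Iris ∨ Zin = Lark
Nim ∨ Zin = Fern
Lark ∧ Fern = Fern
Olive ∨ Zin = Olive
Fern ∧ Olive = Olive
Nim ∧ Cedar = Cedar
Cedar ∨ Lark = Lark
Fern ∧ Zin = Zin
Zin ∧ Fern = Zin
Lark ∧ Zin = Zin
Olive ∧ Zin = Zin

Zin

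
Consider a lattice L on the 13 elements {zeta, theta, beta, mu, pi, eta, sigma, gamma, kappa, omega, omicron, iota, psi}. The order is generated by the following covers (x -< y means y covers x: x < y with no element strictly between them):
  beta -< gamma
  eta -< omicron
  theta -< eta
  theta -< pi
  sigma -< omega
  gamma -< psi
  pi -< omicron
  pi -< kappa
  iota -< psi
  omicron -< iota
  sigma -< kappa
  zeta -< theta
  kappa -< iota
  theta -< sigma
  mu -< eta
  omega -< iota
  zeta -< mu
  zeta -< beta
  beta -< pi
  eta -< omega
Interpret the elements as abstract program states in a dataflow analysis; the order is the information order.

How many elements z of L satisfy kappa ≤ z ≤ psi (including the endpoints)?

3

The interval [kappa, psi] = {iota, kappa, psi}, which has 3 elements.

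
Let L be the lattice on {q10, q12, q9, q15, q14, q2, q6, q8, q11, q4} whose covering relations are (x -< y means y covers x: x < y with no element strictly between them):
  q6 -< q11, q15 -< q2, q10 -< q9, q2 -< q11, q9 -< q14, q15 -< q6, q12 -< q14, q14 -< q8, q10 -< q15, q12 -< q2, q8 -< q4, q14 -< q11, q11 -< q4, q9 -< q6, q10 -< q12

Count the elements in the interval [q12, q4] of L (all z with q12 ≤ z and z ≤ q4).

The interval [q12, q4] = {q11, q12, q14, q2, q4, q8}, which has 6 elements.

6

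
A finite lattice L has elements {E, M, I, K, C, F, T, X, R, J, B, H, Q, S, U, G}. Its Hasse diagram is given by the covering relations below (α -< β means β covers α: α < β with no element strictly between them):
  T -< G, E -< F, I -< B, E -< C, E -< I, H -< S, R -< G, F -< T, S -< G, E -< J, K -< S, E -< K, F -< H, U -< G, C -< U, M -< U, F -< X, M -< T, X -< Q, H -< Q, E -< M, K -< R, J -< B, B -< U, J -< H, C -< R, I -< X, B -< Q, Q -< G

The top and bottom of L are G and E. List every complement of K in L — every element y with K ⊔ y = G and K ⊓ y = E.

B, I, M, Q, T, U, X

Need y with K ∨ y = G and K ∧ y = E.
Checking each element gives: B, I, M, Q, T, U, X.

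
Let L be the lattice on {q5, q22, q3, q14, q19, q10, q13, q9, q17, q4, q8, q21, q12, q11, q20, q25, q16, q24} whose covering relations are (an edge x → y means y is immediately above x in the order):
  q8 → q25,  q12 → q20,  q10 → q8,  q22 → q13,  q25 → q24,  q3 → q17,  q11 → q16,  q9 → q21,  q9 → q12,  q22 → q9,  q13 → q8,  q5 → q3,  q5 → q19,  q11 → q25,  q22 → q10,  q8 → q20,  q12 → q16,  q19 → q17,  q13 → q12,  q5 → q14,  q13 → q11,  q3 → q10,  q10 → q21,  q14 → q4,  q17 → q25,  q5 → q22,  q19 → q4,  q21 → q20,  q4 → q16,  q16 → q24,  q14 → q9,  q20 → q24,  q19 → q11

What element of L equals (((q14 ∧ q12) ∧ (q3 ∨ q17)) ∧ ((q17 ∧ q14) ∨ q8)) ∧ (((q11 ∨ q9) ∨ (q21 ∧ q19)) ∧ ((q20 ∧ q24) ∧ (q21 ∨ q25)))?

q5

q14 ∧ q12 = q14
q3 ∨ q17 = q17
q14 ∧ q17 = q5
q17 ∧ q14 = q5
q5 ∨ q8 = q8
q5 ∧ q8 = q5
q11 ∨ q9 = q16
q21 ∧ q19 = q5
q16 ∨ q5 = q16
q20 ∧ q24 = q20
q21 ∨ q25 = q24
q20 ∧ q24 = q20
q16 ∧ q20 = q12
q5 ∧ q12 = q5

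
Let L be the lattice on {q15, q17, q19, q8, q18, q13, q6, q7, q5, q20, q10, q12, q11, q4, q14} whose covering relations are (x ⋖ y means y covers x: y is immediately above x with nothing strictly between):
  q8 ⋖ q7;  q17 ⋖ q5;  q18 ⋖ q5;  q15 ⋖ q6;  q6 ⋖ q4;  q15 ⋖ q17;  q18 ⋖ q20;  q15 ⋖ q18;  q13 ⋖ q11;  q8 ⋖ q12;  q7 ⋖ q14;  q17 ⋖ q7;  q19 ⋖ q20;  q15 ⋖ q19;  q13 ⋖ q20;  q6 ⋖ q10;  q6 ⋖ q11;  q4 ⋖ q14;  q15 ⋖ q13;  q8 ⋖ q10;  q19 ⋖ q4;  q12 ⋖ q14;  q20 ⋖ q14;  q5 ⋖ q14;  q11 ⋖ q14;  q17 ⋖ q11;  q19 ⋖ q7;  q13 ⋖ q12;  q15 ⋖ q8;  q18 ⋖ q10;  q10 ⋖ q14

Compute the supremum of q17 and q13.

Common upper bounds of {q17, q13}: q11, q14.
The least among these is q11.

q11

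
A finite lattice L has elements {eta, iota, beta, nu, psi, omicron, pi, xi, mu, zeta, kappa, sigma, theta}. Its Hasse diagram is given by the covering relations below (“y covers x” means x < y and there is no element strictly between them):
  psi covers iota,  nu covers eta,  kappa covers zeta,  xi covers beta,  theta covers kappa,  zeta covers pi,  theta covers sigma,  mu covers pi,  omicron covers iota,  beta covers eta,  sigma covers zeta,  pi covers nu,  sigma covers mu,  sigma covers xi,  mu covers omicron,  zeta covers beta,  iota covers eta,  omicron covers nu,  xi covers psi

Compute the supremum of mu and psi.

sigma

Common upper bounds of {mu, psi}: sigma, theta.
The least among these is sigma.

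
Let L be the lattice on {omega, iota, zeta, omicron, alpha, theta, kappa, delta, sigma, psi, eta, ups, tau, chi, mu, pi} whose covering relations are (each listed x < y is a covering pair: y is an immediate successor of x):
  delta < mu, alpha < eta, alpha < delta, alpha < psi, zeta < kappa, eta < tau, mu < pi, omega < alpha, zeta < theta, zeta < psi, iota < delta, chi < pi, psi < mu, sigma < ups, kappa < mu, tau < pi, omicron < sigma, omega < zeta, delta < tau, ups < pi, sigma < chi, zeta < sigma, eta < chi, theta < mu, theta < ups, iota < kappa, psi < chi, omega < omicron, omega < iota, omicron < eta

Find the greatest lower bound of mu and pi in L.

Common lower bounds of {mu, pi}: alpha, delta, iota, kappa, mu, omega, psi, theta, zeta.
The greatest among these is mu.

mu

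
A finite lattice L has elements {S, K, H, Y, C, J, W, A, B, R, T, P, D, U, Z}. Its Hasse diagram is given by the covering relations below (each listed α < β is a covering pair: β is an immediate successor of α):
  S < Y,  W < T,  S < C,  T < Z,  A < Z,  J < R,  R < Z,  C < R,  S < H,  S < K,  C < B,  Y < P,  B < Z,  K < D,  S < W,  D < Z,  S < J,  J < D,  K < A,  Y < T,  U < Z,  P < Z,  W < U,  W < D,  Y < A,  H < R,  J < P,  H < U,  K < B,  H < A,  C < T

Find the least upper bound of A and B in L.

Common upper bounds of {A, B}: Z.
The least among these is Z.

Z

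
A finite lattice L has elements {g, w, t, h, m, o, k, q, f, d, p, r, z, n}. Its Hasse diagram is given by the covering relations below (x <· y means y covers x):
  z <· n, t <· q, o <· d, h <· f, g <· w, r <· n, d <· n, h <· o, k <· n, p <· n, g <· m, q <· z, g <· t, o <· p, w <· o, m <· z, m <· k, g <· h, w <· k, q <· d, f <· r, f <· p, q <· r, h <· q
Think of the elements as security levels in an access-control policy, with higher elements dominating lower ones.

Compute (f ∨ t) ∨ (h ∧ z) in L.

r

f ∨ t = r
h ∧ z = h
r ∨ h = r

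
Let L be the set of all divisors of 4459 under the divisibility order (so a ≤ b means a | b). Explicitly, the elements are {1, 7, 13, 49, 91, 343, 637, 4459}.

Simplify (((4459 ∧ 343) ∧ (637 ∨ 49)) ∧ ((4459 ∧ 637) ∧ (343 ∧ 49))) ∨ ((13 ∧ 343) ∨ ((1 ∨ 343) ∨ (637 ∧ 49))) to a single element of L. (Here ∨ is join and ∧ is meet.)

343

4459 ∧ 343 = 343
637 ∨ 49 = 637
343 ∧ 637 = 49
4459 ∧ 637 = 637
343 ∧ 49 = 49
637 ∧ 49 = 49
49 ∧ 49 = 49
13 ∧ 343 = 1
1 ∨ 343 = 343
637 ∧ 49 = 49
343 ∨ 49 = 343
1 ∨ 343 = 343
49 ∨ 343 = 343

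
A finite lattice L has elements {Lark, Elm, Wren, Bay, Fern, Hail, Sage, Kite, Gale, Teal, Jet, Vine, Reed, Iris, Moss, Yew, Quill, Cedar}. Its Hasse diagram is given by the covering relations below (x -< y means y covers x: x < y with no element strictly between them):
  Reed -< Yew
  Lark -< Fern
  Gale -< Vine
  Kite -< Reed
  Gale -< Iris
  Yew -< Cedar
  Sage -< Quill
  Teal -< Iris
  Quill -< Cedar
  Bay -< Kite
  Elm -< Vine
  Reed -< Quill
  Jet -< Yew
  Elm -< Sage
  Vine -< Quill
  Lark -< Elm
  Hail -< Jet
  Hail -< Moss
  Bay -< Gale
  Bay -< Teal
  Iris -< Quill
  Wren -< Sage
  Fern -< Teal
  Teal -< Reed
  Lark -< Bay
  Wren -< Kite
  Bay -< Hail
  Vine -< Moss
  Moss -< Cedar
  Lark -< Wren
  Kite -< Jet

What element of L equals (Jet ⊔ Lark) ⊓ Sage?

Wren

Jet ∨ Lark = Jet
Jet ∧ Sage = Wren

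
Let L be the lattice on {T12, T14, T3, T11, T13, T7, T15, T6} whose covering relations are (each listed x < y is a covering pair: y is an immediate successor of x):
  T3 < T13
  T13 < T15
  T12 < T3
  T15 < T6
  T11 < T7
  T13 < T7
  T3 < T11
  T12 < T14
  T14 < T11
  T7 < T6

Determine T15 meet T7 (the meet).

T13

Common lower bounds of {T15, T7}: T12, T13, T3.
The greatest among these is T13.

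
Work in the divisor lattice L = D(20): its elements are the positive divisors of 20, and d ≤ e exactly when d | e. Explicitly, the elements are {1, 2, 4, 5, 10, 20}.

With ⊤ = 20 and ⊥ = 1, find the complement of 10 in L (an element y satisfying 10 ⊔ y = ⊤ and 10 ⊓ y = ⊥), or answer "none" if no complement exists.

none

For every candidate y, either 10 ∨ y ≠ 20 or 10 ∧ y ≠ 1; no complement exists.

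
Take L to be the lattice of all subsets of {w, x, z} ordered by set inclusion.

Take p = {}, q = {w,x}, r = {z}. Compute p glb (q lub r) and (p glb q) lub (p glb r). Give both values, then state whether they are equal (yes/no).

q lub r = {w,x,z}, so p glb (q lub r) = {} glb {w,x,z} = {}.
p glb q = {} and p glb r = {}, so (p glb q) lub (p glb r) = {} lub {} = {}.
Equal: yes.

{}; {}; yes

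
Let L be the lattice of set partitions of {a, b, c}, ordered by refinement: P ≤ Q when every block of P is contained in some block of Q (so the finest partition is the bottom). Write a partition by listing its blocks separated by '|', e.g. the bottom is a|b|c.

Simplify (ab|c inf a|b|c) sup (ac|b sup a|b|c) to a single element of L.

ac|b

ab|c ∧ a|b|c = a|b|c
ac|b ∨ a|b|c = ac|b
a|b|c ∨ ac|b = ac|b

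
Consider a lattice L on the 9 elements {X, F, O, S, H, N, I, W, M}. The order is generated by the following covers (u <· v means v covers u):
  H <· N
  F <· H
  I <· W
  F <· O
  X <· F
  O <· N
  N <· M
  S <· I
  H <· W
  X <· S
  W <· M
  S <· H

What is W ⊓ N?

H

Common lower bounds of {W, N}: F, H, S, X.
The greatest among these is H.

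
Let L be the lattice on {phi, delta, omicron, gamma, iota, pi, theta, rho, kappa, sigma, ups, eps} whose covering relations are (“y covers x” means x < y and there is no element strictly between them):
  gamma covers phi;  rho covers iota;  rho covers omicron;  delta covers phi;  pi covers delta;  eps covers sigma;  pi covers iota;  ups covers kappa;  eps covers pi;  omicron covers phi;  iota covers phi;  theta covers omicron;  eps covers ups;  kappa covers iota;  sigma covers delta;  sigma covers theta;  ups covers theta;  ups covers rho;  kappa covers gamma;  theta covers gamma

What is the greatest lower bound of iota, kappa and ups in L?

Common lower bounds of {iota, kappa, ups}: iota, phi.
The greatest among these is iota.

iota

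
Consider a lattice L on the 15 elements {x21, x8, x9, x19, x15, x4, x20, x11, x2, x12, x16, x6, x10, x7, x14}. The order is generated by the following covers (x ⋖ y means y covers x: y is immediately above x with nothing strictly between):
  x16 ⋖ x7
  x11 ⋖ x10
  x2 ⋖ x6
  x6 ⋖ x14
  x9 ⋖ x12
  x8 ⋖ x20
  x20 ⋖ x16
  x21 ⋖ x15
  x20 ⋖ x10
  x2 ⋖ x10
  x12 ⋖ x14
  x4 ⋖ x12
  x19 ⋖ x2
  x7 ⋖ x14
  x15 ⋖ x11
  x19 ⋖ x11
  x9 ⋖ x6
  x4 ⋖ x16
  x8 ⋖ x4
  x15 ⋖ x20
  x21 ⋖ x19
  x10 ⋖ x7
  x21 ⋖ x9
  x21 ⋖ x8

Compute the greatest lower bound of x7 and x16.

Common lower bounds of {x7, x16}: x15, x16, x20, x21, x4, x8.
The greatest among these is x16.

x16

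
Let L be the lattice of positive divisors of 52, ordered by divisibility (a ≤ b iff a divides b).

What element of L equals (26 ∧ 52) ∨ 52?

52

26 ∧ 52 = 26
26 ∨ 52 = 52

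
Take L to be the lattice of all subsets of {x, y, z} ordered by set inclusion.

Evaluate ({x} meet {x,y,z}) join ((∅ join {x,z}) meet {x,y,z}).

{x} ∧ {x,y,z} = {x}
∅ ∨ {x,z} = {x,z}
{x,z} ∧ {x,y,z} = {x,z}
{x} ∨ {x,z} = {x,z}

{x,z}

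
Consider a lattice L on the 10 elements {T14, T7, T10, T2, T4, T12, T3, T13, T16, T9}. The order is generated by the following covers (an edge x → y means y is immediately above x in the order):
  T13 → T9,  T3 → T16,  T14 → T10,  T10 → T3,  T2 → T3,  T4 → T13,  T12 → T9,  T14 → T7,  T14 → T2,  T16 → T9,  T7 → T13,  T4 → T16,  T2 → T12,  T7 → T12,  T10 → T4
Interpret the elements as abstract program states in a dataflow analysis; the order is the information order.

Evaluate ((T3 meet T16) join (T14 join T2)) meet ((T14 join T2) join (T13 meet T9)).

T3

T3 ∧ T16 = T3
T14 ∨ T2 = T2
T3 ∨ T2 = T3
T14 ∨ T2 = T2
T13 ∧ T9 = T13
T2 ∨ T13 = T9
T3 ∧ T9 = T3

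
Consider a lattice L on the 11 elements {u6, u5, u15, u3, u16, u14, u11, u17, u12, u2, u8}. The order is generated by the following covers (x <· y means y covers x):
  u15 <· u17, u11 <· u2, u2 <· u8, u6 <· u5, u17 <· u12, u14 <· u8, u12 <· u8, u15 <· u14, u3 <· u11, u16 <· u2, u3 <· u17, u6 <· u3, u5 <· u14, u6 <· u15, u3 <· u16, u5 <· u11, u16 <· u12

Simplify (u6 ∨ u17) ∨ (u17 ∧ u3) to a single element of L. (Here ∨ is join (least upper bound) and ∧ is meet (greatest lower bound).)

u17

u6 ∨ u17 = u17
u17 ∧ u3 = u3
u17 ∨ u3 = u17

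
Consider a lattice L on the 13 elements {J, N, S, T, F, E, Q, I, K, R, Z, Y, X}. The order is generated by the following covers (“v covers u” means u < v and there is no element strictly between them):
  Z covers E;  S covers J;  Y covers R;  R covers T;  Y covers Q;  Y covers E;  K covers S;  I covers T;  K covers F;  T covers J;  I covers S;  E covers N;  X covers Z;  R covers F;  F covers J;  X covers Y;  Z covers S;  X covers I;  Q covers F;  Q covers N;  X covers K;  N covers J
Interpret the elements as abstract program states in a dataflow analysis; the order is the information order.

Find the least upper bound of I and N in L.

Common upper bounds of {I, N}: X.
The least among these is X.

X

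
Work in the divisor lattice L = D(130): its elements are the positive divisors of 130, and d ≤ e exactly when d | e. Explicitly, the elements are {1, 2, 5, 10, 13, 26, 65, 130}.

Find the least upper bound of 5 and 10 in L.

10

In the divisibility order, the join is the least common multiple: lcm(5, 10) = 10.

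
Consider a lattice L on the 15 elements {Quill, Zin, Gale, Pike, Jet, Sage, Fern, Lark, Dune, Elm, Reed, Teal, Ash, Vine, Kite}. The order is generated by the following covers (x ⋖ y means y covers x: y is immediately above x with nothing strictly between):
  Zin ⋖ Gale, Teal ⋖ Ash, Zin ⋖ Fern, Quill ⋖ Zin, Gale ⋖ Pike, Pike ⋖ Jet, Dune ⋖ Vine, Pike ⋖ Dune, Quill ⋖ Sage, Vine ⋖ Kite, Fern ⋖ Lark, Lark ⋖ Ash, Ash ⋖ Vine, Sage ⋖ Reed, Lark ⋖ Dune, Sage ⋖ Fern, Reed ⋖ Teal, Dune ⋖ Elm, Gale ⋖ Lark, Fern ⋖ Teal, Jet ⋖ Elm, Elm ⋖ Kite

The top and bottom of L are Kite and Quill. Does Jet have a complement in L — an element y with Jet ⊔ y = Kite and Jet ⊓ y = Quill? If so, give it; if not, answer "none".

Reed

Need y with Jet ∨ y = Kite and Jet ∧ y = Quill.
Checking each element gives: Reed.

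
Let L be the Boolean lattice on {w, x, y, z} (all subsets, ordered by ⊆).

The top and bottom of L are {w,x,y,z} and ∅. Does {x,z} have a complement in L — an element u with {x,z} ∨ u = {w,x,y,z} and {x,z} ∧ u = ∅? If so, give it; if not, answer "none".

Need u with {x,z} ∨ u = {w,x,y,z} and {x,z} ∧ u = ∅.
Checking each element gives: {w,y}.

{w,y}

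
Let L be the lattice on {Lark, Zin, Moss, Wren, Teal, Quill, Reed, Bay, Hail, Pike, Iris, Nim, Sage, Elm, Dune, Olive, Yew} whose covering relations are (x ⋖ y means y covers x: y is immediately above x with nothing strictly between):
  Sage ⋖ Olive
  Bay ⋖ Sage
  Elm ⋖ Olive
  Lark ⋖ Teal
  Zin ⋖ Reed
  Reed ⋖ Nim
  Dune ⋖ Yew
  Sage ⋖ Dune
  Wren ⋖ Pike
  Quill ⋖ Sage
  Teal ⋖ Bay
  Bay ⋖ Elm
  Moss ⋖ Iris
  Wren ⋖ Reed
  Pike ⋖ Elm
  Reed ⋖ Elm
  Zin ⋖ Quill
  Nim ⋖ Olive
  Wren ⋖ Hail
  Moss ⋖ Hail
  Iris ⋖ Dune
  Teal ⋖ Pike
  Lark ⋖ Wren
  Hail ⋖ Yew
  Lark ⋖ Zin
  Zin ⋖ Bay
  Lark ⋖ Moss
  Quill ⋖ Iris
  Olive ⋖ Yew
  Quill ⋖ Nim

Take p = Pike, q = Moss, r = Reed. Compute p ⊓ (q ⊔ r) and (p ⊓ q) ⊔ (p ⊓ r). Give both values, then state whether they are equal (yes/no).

Pike; Wren; no

q ⊔ r = Yew, so p ⊓ (q ⊔ r) = Pike ⊓ Yew = Pike.
p ⊓ q = Lark and p ⊓ r = Wren, so (p ⊓ q) ⊔ (p ⊓ r) = Lark ⊔ Wren = Wren.
Equal: no.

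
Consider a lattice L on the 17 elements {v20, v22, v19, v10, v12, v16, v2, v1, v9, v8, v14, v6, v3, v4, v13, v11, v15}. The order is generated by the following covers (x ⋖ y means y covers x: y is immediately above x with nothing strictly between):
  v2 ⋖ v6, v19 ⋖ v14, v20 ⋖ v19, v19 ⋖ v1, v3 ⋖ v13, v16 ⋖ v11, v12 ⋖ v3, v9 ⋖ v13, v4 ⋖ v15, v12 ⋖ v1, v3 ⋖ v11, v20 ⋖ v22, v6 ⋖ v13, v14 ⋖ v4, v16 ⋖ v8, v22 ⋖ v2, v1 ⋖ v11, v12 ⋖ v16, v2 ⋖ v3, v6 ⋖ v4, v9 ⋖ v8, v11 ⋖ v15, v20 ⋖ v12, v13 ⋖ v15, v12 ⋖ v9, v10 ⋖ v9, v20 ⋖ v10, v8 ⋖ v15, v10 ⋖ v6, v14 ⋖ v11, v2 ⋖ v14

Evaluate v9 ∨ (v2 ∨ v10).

v2 ∨ v10 = v6
v9 ∨ v6 = v13

v13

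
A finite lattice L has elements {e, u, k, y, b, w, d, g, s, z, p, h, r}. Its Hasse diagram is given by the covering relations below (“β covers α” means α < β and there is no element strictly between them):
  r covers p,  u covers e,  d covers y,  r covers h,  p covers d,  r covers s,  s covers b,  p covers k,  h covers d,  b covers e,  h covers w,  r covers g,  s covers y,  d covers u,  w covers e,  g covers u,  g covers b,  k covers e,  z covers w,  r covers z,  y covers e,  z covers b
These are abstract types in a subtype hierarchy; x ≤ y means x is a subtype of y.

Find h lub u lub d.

Common upper bounds of {h, u, d}: h, r.
The least among these is h.

h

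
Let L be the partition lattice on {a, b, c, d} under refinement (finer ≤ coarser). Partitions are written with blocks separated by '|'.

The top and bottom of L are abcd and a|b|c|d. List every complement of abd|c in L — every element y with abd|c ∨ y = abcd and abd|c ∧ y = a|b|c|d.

ac|b|d, a|bc|d, a|b|cd

Need y with abd|c ∨ y = abcd and abd|c ∧ y = a|b|c|d.
Checking each element gives: ac|b|d, a|bc|d, a|b|cd.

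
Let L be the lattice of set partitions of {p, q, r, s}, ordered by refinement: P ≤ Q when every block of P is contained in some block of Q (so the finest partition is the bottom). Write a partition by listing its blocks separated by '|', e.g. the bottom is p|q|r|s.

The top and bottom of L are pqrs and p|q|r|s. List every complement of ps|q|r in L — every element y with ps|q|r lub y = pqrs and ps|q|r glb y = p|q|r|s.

Need y with ps|q|r ∨ y = pqrs and ps|q|r ∧ y = p|q|r|s.
Checking each element gives: pqr|s, pq|rs, pr|qs, p|qrs.

pqr|s, pq|rs, pr|qs, p|qrs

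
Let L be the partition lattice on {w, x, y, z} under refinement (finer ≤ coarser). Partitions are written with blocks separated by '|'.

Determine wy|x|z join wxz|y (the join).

wxyz

The join of wy|x|z and wxz|y merges any blocks that overlap across the partitions, giving wxyz.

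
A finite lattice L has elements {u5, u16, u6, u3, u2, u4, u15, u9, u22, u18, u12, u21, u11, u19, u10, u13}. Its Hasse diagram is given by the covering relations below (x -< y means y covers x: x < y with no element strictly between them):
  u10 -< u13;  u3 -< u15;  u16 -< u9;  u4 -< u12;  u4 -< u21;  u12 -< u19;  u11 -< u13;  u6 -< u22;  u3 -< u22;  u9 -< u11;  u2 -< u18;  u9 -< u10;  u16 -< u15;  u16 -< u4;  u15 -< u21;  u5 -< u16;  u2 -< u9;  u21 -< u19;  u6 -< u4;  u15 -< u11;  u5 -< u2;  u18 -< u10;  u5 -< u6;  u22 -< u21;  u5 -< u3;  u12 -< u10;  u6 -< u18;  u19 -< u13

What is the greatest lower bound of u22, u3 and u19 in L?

Common lower bounds of {u22, u3, u19}: u3, u5.
The greatest among these is u3.

u3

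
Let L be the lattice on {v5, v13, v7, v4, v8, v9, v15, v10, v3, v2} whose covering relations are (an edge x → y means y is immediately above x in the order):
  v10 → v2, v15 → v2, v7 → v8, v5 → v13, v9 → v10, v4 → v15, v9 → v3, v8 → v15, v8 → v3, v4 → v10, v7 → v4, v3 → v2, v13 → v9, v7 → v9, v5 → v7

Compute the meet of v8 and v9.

v7

Common lower bounds of {v8, v9}: v5, v7.
The greatest among these is v7.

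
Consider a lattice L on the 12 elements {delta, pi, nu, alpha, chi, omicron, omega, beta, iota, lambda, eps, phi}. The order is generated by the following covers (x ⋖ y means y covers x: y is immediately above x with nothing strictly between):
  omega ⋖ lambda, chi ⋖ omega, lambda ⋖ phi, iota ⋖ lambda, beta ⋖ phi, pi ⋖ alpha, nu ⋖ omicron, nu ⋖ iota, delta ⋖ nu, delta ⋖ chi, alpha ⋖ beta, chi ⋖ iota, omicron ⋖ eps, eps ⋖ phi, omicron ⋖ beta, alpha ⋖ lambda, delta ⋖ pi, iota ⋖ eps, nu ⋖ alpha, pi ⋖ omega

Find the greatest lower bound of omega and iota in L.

chi

Common lower bounds of {omega, iota}: chi, delta.
The greatest among these is chi.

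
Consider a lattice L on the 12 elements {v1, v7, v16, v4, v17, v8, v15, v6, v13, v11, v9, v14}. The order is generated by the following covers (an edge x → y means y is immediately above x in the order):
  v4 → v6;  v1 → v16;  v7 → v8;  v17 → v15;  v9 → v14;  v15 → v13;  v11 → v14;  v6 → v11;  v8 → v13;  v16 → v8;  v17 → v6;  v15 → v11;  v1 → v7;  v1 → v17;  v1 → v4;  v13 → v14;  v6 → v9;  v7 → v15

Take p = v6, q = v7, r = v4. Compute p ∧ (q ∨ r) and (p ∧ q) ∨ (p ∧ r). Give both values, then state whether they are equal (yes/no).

q ∨ r = v11, so p ∧ (q ∨ r) = v6 ∧ v11 = v6.
p ∧ q = v1 and p ∧ r = v4, so (p ∧ q) ∨ (p ∧ r) = v1 ∨ v4 = v4.
Equal: no.

v6; v4; no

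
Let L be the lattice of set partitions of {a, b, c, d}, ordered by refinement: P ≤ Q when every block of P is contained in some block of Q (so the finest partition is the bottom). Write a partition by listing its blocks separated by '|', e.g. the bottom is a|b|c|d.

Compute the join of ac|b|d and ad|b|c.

The join of ac|b|d and ad|b|c merges any blocks that overlap across the partitions, giving acd|b.

acd|b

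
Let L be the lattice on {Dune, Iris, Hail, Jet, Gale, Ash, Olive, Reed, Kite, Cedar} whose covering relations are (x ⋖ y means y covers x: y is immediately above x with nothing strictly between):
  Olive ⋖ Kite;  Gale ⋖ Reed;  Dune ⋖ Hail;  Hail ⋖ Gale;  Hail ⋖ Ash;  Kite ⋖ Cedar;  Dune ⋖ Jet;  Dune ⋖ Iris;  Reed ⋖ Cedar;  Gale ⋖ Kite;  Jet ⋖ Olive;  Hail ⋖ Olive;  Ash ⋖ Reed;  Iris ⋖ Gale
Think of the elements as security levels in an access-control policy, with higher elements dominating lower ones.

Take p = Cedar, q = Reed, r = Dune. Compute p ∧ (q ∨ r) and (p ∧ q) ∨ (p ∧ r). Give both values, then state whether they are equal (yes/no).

Reed; Reed; yes

q ∨ r = Reed, so p ∧ (q ∨ r) = Cedar ∧ Reed = Reed.
p ∧ q = Reed and p ∧ r = Dune, so (p ∧ q) ∨ (p ∧ r) = Reed ∨ Dune = Reed.
Equal: yes.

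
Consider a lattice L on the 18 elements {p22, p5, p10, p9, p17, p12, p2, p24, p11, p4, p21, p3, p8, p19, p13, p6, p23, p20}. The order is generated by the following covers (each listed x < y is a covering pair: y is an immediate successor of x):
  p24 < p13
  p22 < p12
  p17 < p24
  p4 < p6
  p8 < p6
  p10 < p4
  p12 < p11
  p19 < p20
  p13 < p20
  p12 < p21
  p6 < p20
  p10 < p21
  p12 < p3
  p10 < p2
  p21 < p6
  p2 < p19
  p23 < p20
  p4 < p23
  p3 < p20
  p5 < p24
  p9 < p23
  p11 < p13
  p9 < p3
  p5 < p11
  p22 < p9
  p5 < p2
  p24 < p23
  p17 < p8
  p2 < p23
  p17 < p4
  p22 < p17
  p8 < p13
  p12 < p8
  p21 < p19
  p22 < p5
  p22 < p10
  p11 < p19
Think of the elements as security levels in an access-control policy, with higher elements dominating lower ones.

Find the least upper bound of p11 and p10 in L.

Common upper bounds of {p11, p10}: p19, p20.
The least among these is p19.

p19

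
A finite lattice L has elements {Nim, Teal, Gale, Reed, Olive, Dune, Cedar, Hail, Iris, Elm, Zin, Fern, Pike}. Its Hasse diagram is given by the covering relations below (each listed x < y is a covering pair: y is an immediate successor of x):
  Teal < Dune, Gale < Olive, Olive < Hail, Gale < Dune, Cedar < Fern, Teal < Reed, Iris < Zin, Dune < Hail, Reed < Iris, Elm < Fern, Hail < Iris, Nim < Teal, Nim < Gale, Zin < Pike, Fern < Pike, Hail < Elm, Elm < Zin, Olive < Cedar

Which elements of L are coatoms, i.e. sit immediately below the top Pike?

Fern, Zin

The coatoms are exactly the elements covered by Pike: Fern, Zin.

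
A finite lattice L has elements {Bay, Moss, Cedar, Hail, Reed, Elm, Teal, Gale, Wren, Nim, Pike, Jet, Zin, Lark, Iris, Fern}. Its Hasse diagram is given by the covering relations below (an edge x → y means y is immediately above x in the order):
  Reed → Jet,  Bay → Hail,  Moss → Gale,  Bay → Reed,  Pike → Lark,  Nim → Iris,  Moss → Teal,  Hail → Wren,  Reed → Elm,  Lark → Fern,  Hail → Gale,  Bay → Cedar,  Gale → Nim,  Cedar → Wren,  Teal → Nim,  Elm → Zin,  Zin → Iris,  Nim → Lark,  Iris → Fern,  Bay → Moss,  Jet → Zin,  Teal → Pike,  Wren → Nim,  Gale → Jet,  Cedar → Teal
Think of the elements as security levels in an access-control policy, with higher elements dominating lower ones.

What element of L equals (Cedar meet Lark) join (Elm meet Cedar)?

Cedar

Cedar ∧ Lark = Cedar
Elm ∧ Cedar = Bay
Cedar ∨ Bay = Cedar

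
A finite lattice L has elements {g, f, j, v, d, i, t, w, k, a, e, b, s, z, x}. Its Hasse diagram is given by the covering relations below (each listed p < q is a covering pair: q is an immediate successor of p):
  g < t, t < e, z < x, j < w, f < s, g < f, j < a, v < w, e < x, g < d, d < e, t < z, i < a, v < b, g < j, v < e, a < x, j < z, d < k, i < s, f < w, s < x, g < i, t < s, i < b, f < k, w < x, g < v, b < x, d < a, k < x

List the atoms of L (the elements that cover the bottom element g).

The atoms are exactly the elements that cover g: d, f, i, j, t, v.

d, f, i, j, t, v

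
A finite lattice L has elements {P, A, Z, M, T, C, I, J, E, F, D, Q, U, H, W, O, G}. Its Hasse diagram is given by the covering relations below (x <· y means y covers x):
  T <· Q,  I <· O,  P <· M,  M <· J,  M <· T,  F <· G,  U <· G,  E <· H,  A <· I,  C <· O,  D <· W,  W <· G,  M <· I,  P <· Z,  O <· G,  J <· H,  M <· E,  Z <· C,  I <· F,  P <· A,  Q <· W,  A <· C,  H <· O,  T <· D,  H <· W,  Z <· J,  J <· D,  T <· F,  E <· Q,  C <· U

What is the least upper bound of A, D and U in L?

Common upper bounds of {A, D, U}: G.
The least among these is G.

G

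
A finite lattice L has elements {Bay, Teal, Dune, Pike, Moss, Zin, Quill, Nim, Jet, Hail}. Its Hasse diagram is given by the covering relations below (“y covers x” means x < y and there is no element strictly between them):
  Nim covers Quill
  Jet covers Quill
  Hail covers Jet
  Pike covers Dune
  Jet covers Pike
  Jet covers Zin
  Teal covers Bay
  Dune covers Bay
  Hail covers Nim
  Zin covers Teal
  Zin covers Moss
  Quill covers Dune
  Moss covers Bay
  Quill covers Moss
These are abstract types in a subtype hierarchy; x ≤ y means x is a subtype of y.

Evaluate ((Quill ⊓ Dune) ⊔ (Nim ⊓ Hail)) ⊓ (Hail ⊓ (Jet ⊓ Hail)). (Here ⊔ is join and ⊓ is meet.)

Quill

Quill ∧ Dune = Dune
Nim ∧ Hail = Nim
Dune ∨ Nim = Nim
Jet ∧ Hail = Jet
Hail ∧ Jet = Jet
Nim ∧ Jet = Quill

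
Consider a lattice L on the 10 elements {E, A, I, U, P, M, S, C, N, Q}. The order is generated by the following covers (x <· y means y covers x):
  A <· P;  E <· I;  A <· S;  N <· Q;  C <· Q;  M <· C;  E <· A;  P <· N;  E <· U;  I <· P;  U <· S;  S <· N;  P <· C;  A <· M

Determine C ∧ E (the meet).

E

Common lower bounds of {C, E}: E.
The greatest among these is E.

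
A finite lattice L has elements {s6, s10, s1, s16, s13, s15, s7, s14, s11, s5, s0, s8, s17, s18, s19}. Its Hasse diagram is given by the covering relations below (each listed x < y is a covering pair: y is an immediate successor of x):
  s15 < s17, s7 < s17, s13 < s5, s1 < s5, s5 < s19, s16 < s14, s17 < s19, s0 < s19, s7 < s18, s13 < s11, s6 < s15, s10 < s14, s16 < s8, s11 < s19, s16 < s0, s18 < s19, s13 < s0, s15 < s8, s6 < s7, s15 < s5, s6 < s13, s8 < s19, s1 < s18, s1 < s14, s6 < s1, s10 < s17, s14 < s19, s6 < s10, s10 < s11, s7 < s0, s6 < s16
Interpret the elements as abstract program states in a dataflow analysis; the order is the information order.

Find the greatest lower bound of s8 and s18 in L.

Common lower bounds of {s8, s18}: s6.
The greatest among these is s6.

s6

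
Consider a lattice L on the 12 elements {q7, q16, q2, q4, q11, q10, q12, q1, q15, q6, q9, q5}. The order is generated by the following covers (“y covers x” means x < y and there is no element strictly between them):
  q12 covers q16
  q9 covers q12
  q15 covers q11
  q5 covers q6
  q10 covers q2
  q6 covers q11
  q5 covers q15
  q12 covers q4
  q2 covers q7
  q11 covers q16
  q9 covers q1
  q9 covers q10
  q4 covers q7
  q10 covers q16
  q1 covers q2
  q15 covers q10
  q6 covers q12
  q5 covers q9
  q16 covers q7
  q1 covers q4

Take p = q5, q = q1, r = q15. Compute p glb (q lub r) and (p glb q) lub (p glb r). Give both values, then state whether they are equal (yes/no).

q lub r = q5, so p glb (q lub r) = q5 glb q5 = q5.
p glb q = q1 and p glb r = q15, so (p glb q) lub (p glb r) = q1 lub q15 = q5.
Equal: yes.

q5; q5; yes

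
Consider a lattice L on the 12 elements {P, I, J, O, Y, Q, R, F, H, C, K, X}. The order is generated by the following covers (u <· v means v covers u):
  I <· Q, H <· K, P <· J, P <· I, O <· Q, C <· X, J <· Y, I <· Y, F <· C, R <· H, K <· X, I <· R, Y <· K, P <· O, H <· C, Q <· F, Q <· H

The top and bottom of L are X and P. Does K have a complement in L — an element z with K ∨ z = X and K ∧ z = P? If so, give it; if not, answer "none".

none

For every candidate z, either K ∨ z ≠ X or K ∧ z ≠ P; no complement exists.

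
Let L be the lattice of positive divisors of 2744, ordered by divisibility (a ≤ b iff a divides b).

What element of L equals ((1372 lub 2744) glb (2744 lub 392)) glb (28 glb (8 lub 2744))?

28

1372 ∨ 2744 = 2744
2744 ∨ 392 = 2744
2744 ∧ 2744 = 2744
8 ∨ 2744 = 2744
28 ∧ 2744 = 28
2744 ∧ 28 = 28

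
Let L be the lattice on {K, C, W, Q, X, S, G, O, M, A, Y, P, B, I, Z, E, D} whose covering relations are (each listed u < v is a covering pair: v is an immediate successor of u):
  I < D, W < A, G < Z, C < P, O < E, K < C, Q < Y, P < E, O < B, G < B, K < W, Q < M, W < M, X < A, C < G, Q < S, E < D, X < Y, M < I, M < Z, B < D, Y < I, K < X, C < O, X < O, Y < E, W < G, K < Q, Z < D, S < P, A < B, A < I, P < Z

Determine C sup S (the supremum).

Common upper bounds of {C, S}: D, E, P, Z.
The least among these is P.

P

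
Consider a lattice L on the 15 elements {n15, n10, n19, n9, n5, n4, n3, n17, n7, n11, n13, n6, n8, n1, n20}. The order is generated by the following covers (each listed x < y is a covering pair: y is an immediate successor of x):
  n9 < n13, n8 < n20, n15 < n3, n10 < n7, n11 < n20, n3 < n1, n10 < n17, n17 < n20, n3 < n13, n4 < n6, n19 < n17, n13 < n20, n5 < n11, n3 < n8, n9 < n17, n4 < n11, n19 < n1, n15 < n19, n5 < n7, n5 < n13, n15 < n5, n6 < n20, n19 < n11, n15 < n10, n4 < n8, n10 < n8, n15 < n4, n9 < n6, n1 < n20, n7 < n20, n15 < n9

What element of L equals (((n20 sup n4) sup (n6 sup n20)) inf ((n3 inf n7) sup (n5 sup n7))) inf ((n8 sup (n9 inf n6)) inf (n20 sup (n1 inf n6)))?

n7

n20 ∨ n4 = n20
n6 ∨ n20 = n20
n20 ∨ n20 = n20
n3 ∧ n7 = n15
n5 ∨ n7 = n7
n15 ∨ n7 = n7
n20 ∧ n7 = n7
n9 ∧ n6 = n9
n8 ∨ n9 = n20
n1 ∧ n6 = n15
n20 ∨ n15 = n20
n20 ∧ n20 = n20
n7 ∧ n20 = n7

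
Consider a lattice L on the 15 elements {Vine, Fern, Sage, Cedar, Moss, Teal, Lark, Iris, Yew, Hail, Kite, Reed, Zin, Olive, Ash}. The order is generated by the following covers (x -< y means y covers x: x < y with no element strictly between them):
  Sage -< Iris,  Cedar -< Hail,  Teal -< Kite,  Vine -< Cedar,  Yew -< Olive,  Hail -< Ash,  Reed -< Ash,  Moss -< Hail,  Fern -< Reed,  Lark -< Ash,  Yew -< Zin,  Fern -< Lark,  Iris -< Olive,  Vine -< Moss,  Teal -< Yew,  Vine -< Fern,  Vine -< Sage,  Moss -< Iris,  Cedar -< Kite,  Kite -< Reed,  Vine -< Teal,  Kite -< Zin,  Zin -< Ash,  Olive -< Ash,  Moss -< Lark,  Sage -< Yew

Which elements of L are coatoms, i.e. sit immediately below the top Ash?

Hail, Lark, Olive, Reed, Zin

The coatoms are exactly the elements covered by Ash: Hail, Lark, Olive, Reed, Zin.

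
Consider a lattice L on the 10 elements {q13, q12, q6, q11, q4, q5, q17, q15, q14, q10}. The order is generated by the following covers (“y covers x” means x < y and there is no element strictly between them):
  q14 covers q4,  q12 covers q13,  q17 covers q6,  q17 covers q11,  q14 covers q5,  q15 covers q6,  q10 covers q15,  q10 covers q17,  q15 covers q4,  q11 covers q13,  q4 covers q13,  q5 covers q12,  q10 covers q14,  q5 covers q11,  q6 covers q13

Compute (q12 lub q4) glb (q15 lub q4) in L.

q4

q12 ∨ q4 = q14
q15 ∨ q4 = q15
q14 ∧ q15 = q4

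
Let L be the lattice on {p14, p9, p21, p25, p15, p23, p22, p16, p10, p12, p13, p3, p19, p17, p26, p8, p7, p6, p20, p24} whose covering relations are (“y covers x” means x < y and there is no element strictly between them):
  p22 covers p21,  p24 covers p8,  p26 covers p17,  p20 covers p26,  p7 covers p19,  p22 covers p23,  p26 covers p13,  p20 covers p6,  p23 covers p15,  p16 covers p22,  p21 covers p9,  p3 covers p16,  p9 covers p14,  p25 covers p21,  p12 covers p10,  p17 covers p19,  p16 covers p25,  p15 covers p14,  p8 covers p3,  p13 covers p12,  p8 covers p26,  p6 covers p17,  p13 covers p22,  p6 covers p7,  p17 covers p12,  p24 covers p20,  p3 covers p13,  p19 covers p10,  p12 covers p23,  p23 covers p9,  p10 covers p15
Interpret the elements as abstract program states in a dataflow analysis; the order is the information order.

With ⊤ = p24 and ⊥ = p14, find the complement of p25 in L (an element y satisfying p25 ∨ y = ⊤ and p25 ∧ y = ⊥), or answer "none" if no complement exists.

Need y with p25 ∨ y = p24 and p25 ∧ y = p14.
Checking each element gives: p7.

p7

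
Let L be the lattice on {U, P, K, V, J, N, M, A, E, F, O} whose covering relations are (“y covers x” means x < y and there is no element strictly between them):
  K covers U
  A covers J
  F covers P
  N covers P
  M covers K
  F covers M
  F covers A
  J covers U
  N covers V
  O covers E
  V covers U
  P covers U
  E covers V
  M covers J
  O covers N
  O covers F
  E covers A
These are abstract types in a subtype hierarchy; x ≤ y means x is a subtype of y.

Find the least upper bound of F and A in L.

Common upper bounds of {F, A}: F, O.
The least among these is F.

F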